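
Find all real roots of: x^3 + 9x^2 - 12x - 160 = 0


Let p(x) = x^3 + 9x^2 - 12x - 160. By the rational root theorem (leading coefficient 1), any rational root is an integer divisor of 160: try ±1, ±2, ... in turn.
Test x = 1: value = -162 ≠ 0.
Test x = -1: value = -140 ≠ 0.
Test x = 2: value = -140 ≠ 0.
Test x = -2: value = -108 ≠ 0.
Test x = 4: value = 0 ✓, so (x - 4) is a factor.
Synthetic division by (x - 4): bring down 1; 1(4) + 9 = 13; 13(4) - 12 = 40; 40(4) - 160 = 0 → quotient x^2 + 13x + 40, remainder 0.
Solve the quadratic x^2 + 13x + 40 = 0: discriminant = 13^2 - 4(1)(40) = 169 - 160 = 9.
sqrt(9) = 3, so x = (-13 ± 3)/2: x = -5 or x = -8.

x = -8, x = -5, x = 4


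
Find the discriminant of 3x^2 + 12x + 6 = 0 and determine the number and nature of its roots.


For ax^2 + bx + c = 0, discriminant D = b^2 - 4ac
Here a = 3, b = 12, c = 6
D = (12)^2 - 4(3)(6) = 144 - 72 = 72

D = 72 > 0 but not a perfect square
The equation has 2 distinct real irrational roots.

Discriminant = 72, 2 distinct real irrational roots


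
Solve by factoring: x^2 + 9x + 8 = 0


We need two numbers that multiply to 8 and add to 9.
Those numbers are 8 and 1 (since 8 * 1 = 8 and 8 + 1 = 9).
So x^2 + 9x + 8 = (x + 8)(x + 1) = 0
Setting each factor to zero: x = -8 or x = -1

x = -8, x = -1


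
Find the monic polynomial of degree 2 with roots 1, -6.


A monic polynomial with roots 1, -6 is:
p(x) = (x - 1)(x + 6)
After multiplying by (x - 1): x - 1
After multiplying by (x + 6): x^2 + 5x - 6

x^2 + 5x - 6


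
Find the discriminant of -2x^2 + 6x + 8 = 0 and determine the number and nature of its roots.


For ax^2 + bx + c = 0, discriminant D = b^2 - 4ac
Here a = -2, b = 6, c = 8
D = (6)^2 - 4(-2)(8) = 36 + 64 = 100

D = 100 > 0 and is a perfect square (sqrt = 10)
The equation has 2 distinct real rational roots.

Discriminant = 100, 2 distinct real rational roots


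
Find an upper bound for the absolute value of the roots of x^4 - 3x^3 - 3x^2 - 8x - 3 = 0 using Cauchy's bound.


Cauchy's bound: all roots r satisfy |r| <= 1 + max(|a_i/a_n|) for i = 0,...,n-1
where a_n is the leading coefficient.

Coefficients: [1, -3, -3, -8, -3]
Leading coefficient a_n = 1
Ratios |a_i/a_n|: 3, 3, 8, 3
Maximum ratio: 8
Cauchy's bound: |r| <= 1 + 8 = 9

Upper bound = 9


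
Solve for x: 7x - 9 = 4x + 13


Starting with: 7x - 9 = 4x + 13
Move all x terms to left: (7 - 4)x = 13 + 9
Simplify: 3x = 22
Divide both sides by 3: x = 22/3

x = 22/3


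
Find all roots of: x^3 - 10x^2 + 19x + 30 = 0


Let p(x) = x^3 - 10x^2 + 19x + 30. By the rational root theorem (leading coefficient 1), any rational root is an integer divisor of 30: try ±1, ±2, ... in turn.
Test x = 1: value = 40 ≠ 0.
Test x = -1: value = 0 ✓, so (x + 1) is a factor.
Synthetic division by (x + 1): bring down 1; 1(-1) - 10 = -11; (-11)(-1) + 19 = 30; 30(-1) + 30 = 0 → quotient x^2 - 11x + 30, remainder 0.
Solve the quadratic x^2 - 11x + 30 = 0: discriminant = (-11)^2 - 4(1)(30) = 121 - 120 = 1.
sqrt(1) = 1, so x = (11 ± 1)/2: x = 6 or x = 5.
Collecting all roots found:

x = -1, x = 5, x = 6


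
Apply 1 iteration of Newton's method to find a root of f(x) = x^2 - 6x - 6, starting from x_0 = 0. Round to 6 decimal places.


Newton's method: x_(n+1) = x_n - f(x_n)/f'(x_n)
f(x) = x^2 - 6x - 6
f'(x) = 2x - 6

Iteration 1:
  f(0.000000) = -6.000000
  f'(0.000000) = -6.000000
  x_1 = 0.000000 - (-6.000000)/(-6.000000) = -1.000000

x_1 = -1.000000


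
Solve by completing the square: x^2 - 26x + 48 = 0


Start: x^2 - 26x + 48 = 0
Move constant: x^2 - 26x = -48
Half of -26 is -13, squared is 169
Add 169 to both sides: x^2 - 26x + 169 = 121
(x - 13)^2 = 121
x - 13 = ±11
x = 13 + 11 = 24 or x = 13 - 11 = 2

x = 2, x = 24


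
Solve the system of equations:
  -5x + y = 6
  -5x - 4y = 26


Using Cramer's rule:
Determinant D = (-5)(-4) - (-5)(1) = 20 + 5 = 25
Dx = (6)(-4) - (26)(1) = -24 - 26 = -50
Dy = (-5)(26) - (-5)(6) = -130 + 30 = -100
x = Dx/D = -50/25 = -2
y = Dy/D = -100/25 = -4

x = -2, y = -4


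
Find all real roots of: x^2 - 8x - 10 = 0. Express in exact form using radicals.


Using the quadratic formula: x = (-b ± sqrt(b^2 - 4ac)) / (2a)
Here a = 1, b = -8, c = -10
Discriminant = b^2 - 4ac = (-8)^2 - 4(1)(-10) = 64 + 40 = 104
Since discriminant = 104 > 0, there are two real roots.
x = (8 ± 2*sqrt(26)) / 2
Simplifying: x = 4 ± sqrt(26)
Numerically: x ≈ 9.0990 or x ≈ -1.0990

x = 4 + sqrt(26) or x = 4 - sqrt(26)


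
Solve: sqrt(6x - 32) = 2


Square both sides: 6x - 32 = 2^2 = 4
6x = 4 + 32 = 36
x = 6
Check: sqrt(6*6 - 32) = sqrt(4) = 2 ✓

x = 6


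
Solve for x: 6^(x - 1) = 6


Express both sides with the same base.
6 = 6^1
Since the bases match, equate exponents: x - 1 = 1
So x = 1 - (-1) = 2

x = 2


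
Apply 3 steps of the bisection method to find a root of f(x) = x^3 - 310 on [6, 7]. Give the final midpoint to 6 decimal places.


f(x) = x^3 - 310
f(6) = -94 < 0
f(7) = 33 > 0

Step 1: midpoint = (6.000000 + 7.000000)/2 = 6.500000
  f(6.500000) = -35.375000
  f(mid) < 0, so root is in [6.500000, 7.000000]

Step 2: midpoint = (6.500000 + 7.000000)/2 = 6.750000
  f(6.750000) = -2.453125
  f(mid) < 0, so root is in [6.750000, 7.000000]

Step 3: midpoint = (6.750000 + 7.000000)/2 = 6.875000
  f(6.875000) = 14.951172
  f(mid) > 0, so root is in [6.750000, 6.875000]

midpoint = 6.875000


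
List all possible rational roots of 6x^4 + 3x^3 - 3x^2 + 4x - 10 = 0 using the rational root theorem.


Rational root theorem: possible roots are ±p/q where:
  p divides the constant term (-10): p ∈ {1, 2, 5, 10}
  q divides the leading coefficient (6): q ∈ {1, 2, 3, 6}

All possible rational roots: -10, -5, -10/3, -5/2, -2, -5/3, -1, -5/6, -2/3, -1/2, -1/3, -1/6, 1/6, 1/3, 1/2, 2/3, 5/6, 1, 5/3, 2, 5/2, 10/3, 5, 10

-10, -5, -10/3, -5/2, -2, -5/3, -1, -5/6, -2/3, -1/2, -1/3, -1/6, 1/6, 1/3, 1/2, 2/3, 5/6, 1, 5/3, 2, 5/2, 10/3, 5, 10


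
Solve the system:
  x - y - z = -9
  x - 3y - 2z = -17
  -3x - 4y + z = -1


Using Cramer's rule. Expand each determinant along the first row.
D  = 1*[(-3)*1 - (-2)*(-4)] - (-1)*[1*1 - (-2)*(-3)] + (-1)*[1*(-4) - (-3)*(-3)]
  = 1*(-11) - (-1)*(-5) + (-1)*(-13) = -3
Dx = (-9)*[(-3)*1 - (-2)*(-4)] - (-1)*[(-17)*1 - (-2)*(-1)] + (-1)*[(-17)*(-4) - (-3)*(-1)]
  = (-9)*(-11) - (-1)*(-19) + (-1)*(65) = 15
Dy = 1*[(-17)*1 - (-2)*(-1)] - (-9)*[1*1 - (-2)*(-3)] + (-1)*[1*(-1) - (-17)*(-3)]
  = 1*(-19) - (-9)*(-5) + (-1)*(-52) = -12
Dz = 1*[(-3)*(-1) - (-17)*(-4)] - (-1)*[1*(-1) - (-17)*(-3)] + (-9)*[1*(-4) - (-3)*(-3)]
  = 1*(-65) - (-1)*(-52) + (-9)*(-13) = 0
x = Dx/D = 15/-3 = -5, y = Dy/D = -12/-3 = 4, z = Dz/D = 0/-3 = 0
Check eq1: (1)(-5) + (-1)(4) + (-1)(0) = -9 = -9 ✓
Check eq2: (1)(-5) + (-3)(4) + (-2)(0) = -17 = -17 ✓
Check eq3: (-3)(-5) + (-4)(4) + (1)(0) = -1 = -1 ✓

x = -5, y = 4, z = 0


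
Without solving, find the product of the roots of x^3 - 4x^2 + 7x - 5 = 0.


By Vieta's formulas for x^3 + bx^2 + cx + d = 0:
  r1 + r2 + r3 = -b/a = 4
  r1*r2 + r1*r3 + r2*r3 = c/a = 7
  r1*r2*r3 = -d/a = 5


Product = 5


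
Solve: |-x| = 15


An absolute value equation |expr| = 15 gives two cases:
Case 1: -x = 15
  -x = 15, so x = -15
Case 2: -x = -15
  -x = -15, so x = 15

x = -15, x = 15


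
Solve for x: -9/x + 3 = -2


Subtract 3 from both sides: -9/x = -5
Multiply both sides by x: -9 = -5 * x
Divide by -5: x = 9/5

x = 9/5


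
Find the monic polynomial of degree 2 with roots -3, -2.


A monic polynomial with roots -3, -2 is:
p(x) = (x + 3)(x + 2)
After multiplying by (x + 3): x + 3
After multiplying by (x + 2): x^2 + 5x + 6

x^2 + 5x + 6


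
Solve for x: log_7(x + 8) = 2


Convert to exponential form: x + 8 = 7^2 = 49
x = 49 - 8 = 41
Check: log_7(41 + 8) = log_7(49) = log_7(49) = 2 ✓

x = 41


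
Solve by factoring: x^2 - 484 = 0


We need two numbers that multiply to -484 and add to 0.
Those numbers are 22 and -22 (since 22 * (-22) = -484 and 22 + (-22) = 0).
So x^2 - 484 = (x + 22)(x - 22) = 0
Setting each factor to zero: x = -22 or x = 22

x = -22, x = 22


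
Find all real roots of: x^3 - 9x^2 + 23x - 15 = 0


Let p(x) = x^3 - 9x^2 + 23x - 15. By the rational root theorem (leading coefficient 1), any rational root is an integer divisor of 15: try ±1, ±2, ... in turn.
Test x = 1: value = 0 ✓, so (x - 1) is a factor.
Synthetic division by (x - 1): bring down 1; 1(1) - 9 = -8; (-8)(1) + 23 = 15; 15(1) - 15 = 0 → quotient x^2 - 8x + 15, remainder 0.
Solve the quadratic x^2 - 8x + 15 = 0: discriminant = (-8)^2 - 4(1)(15) = 64 - 60 = 4.
sqrt(4) = 2, so x = (8 ± 2)/2: x = 5 or x = 3.

x = 1, x = 3, x = 5


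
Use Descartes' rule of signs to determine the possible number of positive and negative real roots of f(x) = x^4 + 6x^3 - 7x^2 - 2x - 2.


Descartes' rule of signs:

For positive roots, count sign changes in f(x) = x^4 + 6x^3 - 7x^2 - 2x - 2:
Signs of coefficients: +, +, -, -, -
Number of sign changes: 1
Possible positive real roots: 1

For negative roots, examine f(-x) = x^4 - 6x^3 - 7x^2 + 2x - 2:
Signs of coefficients: +, -, -, +, -
Number of sign changes: 3
Possible negative real roots: 3, 1

Positive roots: 1; Negative roots: 3 or 1


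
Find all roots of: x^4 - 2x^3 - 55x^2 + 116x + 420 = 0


Let p(x) = x^4 - 2x^3 - 55x^2 + 116x + 420. By the rational root theorem (leading coefficient 1), any rational root is an integer divisor of 420: try ±1, ±2, ... in turn.
Test x = 1: value = 480 ≠ 0.
Test x = -1: value = 252 ≠ 0.
Test x = 2: value = 432 ≠ 0.
Test x = -2: value = 0 ✓, so (x + 2) is a factor.
Synthetic division by (x + 2): bring down 1; 1(-2) - 2 = -4; (-4)(-2) - 55 = -47; (-47)(-2) + 116 = 210; 210(-2) + 420 = 0 → quotient x^3 - 4x^2 - 47x + 210, remainder 0.
Continue with the quotient x^3 - 4x^2 - 47x + 210 (candidates must divide 210; re-test x = -2 first in case it repeats).
Test x = -2: value = 280 ≠ 0.
Test x = 3: value = 60 ≠ 0.
Test x = -3: value = 288 ≠ 0.
Test x = 5: value = 0 ✓, so (x - 5) is a factor.
Synthetic division by (x - 5): bring down 1; 1(5) - 4 = 1; 1(5) - 47 = -42; (-42)(5) + 210 = 0 → quotient x^2 + x - 42, remainder 0.
Solve the quadratic x^2 + x - 42 = 0: discriminant = 1^2 - 4(1)(-42) = 1 + 168 = 169.
sqrt(169) = 13, so x = (-1 ± 13)/2: x = 6 or x = -7.
Collecting all roots found:

x = -7, x = -2, x = 5, x = 6


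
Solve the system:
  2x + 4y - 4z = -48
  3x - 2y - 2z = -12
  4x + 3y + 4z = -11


Using Cramer's rule. Expand each determinant along the first row.
D  = 2*[(-2)*4 - (-2)*3] - 4*[3*4 - (-2)*4] + (-4)*[3*3 - (-2)*4]
  = 2*(-2) - 4*(20) + (-4)*(17) = -152
Dx = (-48)*[(-2)*4 - (-2)*3] - 4*[(-12)*4 - (-2)*(-11)] + (-4)*[(-12)*3 - (-2)*(-11)]
  = (-48)*(-2) - 4*(-70) + (-4)*(-58) = 608
Dy = 2*[(-12)*4 - (-2)*(-11)] - (-48)*[3*4 - (-2)*4] + (-4)*[3*(-11) - (-12)*4]
  = 2*(-70) - (-48)*(20) + (-4)*(15) = 760
Dz = 2*[(-2)*(-11) - (-12)*3] - 4*[3*(-11) - (-12)*4] + (-48)*[3*3 - (-2)*4]
  = 2*(58) - 4*(15) + (-48)*(17) = -760
x = Dx/D = 608/-152 = -4, y = Dy/D = 760/-152 = -5, z = Dz/D = -760/-152 = 5
Check eq1: (2)(-4) + (4)(-5) + (-4)(5) = -48 = -48 ✓
Check eq2: (3)(-4) + (-2)(-5) + (-2)(5) = -12 = -12 ✓
Check eq3: (4)(-4) + (3)(-5) + (4)(5) = -11 = -11 ✓

x = -4, y = -5, z = 5


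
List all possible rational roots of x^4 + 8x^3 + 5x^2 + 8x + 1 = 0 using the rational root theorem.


Rational root theorem: possible roots are ±p/q where:
  p divides the constant term (1): p ∈ {1}
  q divides the leading coefficient (1): q ∈ {1}

All possible rational roots: -1, 1

-1, 1


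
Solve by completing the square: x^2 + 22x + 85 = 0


Start: x^2 + 22x + 85 = 0
Move constant: x^2 + 22x = -85
Half of 22 is 11, squared is 121
Add 121 to both sides: x^2 + 22x + 121 = 36
(x + 11)^2 = 36
x + 11 = ±6
x = -11 + 6 = -5 or x = -11 - 6 = -17

x = -17, x = -5


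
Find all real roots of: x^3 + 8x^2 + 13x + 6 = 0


Let p(x) = x^3 + 8x^2 + 13x + 6. By the rational root theorem (leading coefficient 1), any rational root is an integer divisor of 6: try ±1, ±2, ... in turn.
Test x = 1: value = 28 ≠ 0.
Test x = -1: value = 0 ✓, so (x + 1) is a factor.
Synthetic division by (x + 1): bring down 1; 1(-1) + 8 = 7; 7(-1) + 13 = 6; 6(-1) + 6 = 0 → quotient x^2 + 7x + 6, remainder 0.
Solve the quadratic x^2 + 7x + 6 = 0: discriminant = 7^2 - 4(1)(6) = 49 - 24 = 25.
sqrt(25) = 5, so x = (-7 ± 5)/2: x = -1 or x = -6.

x = -6, x = -1 (multiplicity 2)


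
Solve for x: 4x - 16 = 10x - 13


Starting with: 4x - 16 = 10x - 13
Move all x terms to left: (4 - 10)x = -13 + 16
Simplify: -6x = 3
Divide both sides by -6: x = -1/2

x = -1/2


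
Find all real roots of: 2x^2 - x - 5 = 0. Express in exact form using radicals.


Using the quadratic formula: x = (-b ± sqrt(b^2 - 4ac)) / (2a)
Here a = 2, b = -1, c = -5
Discriminant = b^2 - 4ac = (-1)^2 - 4(2)(-5) = 1 + 40 = 41
Since discriminant = 41 > 0, there are two real roots.
x = (1 ± sqrt(41)) / 4
Numerically: x ≈ 1.8508 or x ≈ -1.3508

x = (1 + sqrt(41)) / 4 or x = (1 - sqrt(41)) / 4


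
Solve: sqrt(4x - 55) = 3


Square both sides: 4x - 55 = 3^2 = 9
4x = 9 + 55 = 64
x = 16
Check: sqrt(4*16 - 55) = sqrt(9) = 3 ✓

x = 16


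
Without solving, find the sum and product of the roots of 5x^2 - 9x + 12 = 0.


By Vieta's formulas for ax^2 + bx + c = 0:
  Sum of roots = -b/a
  Product of roots = c/a

Here a = 5, b = -9, c = 12
Sum = -(-9)/5 = 9/5
Product = 12/5 = 12/5

Sum = 9/5, Product = 12/5


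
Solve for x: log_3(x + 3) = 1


Convert to exponential form: x + 3 = 3^1 = 3
x = 3 - 3 = 0
Check: log_3(0 + 3) = log_3(3) = log_3(3) = 1 ✓

x = 0


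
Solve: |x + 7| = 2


An absolute value equation |expr| = 2 gives two cases:
Case 1: x + 7 = 2
  x = -5, so x = -5
Case 2: x + 7 = -2
  x = -9, so x = -9

x = -9, x = -5


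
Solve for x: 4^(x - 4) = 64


Express both sides with the same base.
64 = 4^3
Since the bases match, equate exponents: x - 4 = 3
So x = 3 - (-4) = 7

x = 7


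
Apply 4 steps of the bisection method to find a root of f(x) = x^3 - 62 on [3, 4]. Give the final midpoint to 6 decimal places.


f(x) = x^3 - 62
f(3) = -35 < 0
f(4) = 2 > 0

Step 1: midpoint = (3.000000 + 4.000000)/2 = 3.500000
  f(3.500000) = -19.125000
  f(mid) < 0, so root is in [3.500000, 4.000000]

Step 2: midpoint = (3.500000 + 4.000000)/2 = 3.750000
  f(3.750000) = -9.265625
  f(mid) < 0, so root is in [3.750000, 4.000000]

Step 3: midpoint = (3.750000 + 4.000000)/2 = 3.875000
  f(3.875000) = -3.814453
  f(mid) < 0, so root is in [3.875000, 4.000000]

Step 4: midpoint = (3.875000 + 4.000000)/2 = 3.937500
  f(3.937500) = -0.953369
  f(mid) < 0, so root is in [3.937500, 4.000000]

midpoint = 3.937500


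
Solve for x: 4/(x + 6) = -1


Multiply both sides by (x + 6): 4 = -1(x + 6)
Distribute: 4 = -x - 6
-x = 4 + 6 = 10
x = -10

x = -10


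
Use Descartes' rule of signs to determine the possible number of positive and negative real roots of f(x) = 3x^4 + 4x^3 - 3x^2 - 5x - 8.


Descartes' rule of signs:

For positive roots, count sign changes in f(x) = 3x^4 + 4x^3 - 3x^2 - 5x - 8:
Signs of coefficients: +, +, -, -, -
Number of sign changes: 1
Possible positive real roots: 1

For negative roots, examine f(-x) = 3x^4 - 4x^3 - 3x^2 + 5x - 8:
Signs of coefficients: +, -, -, +, -
Number of sign changes: 3
Possible negative real roots: 3, 1

Positive roots: 1; Negative roots: 3 or 1


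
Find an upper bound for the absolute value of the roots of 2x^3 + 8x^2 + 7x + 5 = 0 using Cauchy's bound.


Cauchy's bound: all roots r satisfy |r| <= 1 + max(|a_i/a_n|) for i = 0,...,n-1
where a_n is the leading coefficient.

Coefficients: [2, 8, 7, 5]
Leading coefficient a_n = 2
Ratios |a_i/a_n|: 4, 7/2, 5/2
Maximum ratio: 4
Cauchy's bound: |r| <= 1 + 4 = 5

Upper bound = 5


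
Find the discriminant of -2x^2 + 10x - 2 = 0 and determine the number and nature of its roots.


For ax^2 + bx + c = 0, discriminant D = b^2 - 4ac
Here a = -2, b = 10, c = -2
D = (10)^2 - 4(-2)(-2) = 100 - 16 = 84

D = 84 > 0 but not a perfect square
The equation has 2 distinct real irrational roots.

Discriminant = 84, 2 distinct real irrational roots


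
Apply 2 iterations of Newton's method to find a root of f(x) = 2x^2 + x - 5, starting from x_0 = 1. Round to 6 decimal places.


Newton's method: x_(n+1) = x_n - f(x_n)/f'(x_n)
f(x) = 2x^2 + x - 5
f'(x) = 4x + 1

Iteration 1:
  f(1.000000) = -2.000000
  f'(1.000000) = 5.000000
  x_1 = 1.000000 - (-2.000000)/(5.000000) = 1.400000

Iteration 2:
  f(1.400000) = 0.320000
  f'(1.400000) = 6.600000
  x_2 = 1.400000 - (0.320000)/(6.600000) = 1.351515

x_2 = 1.351515


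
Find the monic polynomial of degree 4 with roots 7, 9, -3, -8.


A monic polynomial with roots 7, 9, -3, -8 is:
p(x) = (x - 7)(x - 9)(x + 3)(x + 8)
After multiplying by (x - 7): x - 7
After multiplying by (x - 9): x^2 - 16x + 63
After multiplying by (x + 3): x^3 - 13x^2 + 15x + 189
After multiplying by (x + 8): x^4 - 5x^3 - 89x^2 + 309x + 1512

x^4 - 5x^3 - 89x^2 + 309x + 1512


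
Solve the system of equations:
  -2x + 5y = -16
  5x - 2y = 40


Using Cramer's rule:
Determinant D = (-2)(-2) - (5)(5) = 4 - 25 = -21
Dx = (-16)(-2) - (40)(5) = 32 - 200 = -168
Dy = (-2)(40) - (5)(-16) = -80 + 80 = 0
x = Dx/D = -168/-21 = 8
y = Dy/D = 0/-21 = 0

x = 8, y = 0


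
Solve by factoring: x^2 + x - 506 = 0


We need two numbers that multiply to -506 and add to 1.
Those numbers are 23 and -22 (since 23 * (-22) = -506 and 23 + (-22) = 1).
So x^2 + x - 506 = (x + 23)(x - 22) = 0
Setting each factor to zero: x = -23 or x = 22

x = -23, x = 22


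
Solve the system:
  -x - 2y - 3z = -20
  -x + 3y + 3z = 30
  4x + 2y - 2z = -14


Using Cramer's rule. Expand each determinant along the first row.
D  = (-1)*[3*(-2) - 3*2] - (-2)*[(-1)*(-2) - 3*4] + (-3)*[(-1)*2 - 3*4]
  = (-1)*(-12) - (-2)*(-10) + (-3)*(-14) = 34
Dx = (-20)*[3*(-2) - 3*2] - (-2)*[30*(-2) - 3*(-14)] + (-3)*[30*2 - 3*(-14)]
  = (-20)*(-12) - (-2)*(-18) + (-3)*(102) = -102
Dy = (-1)*[30*(-2) - 3*(-14)] - (-20)*[(-1)*(-2) - 3*4] + (-3)*[(-1)*(-14) - 30*4]
  = (-1)*(-18) - (-20)*(-10) + (-3)*(-106) = 136
Dz = (-1)*[3*(-14) - 30*2] - (-2)*[(-1)*(-14) - 30*4] + (-20)*[(-1)*2 - 3*4]
  = (-1)*(-102) - (-2)*(-106) + (-20)*(-14) = 170
x = Dx/D = -102/34 = -3, y = Dy/D = 136/34 = 4, z = Dz/D = 170/34 = 5
Check eq1: (-1)(-3) + (-2)(4) + (-3)(5) = -20 = -20 ✓
Check eq2: (-1)(-3) + (3)(4) + (3)(5) = 30 = 30 ✓
Check eq3: (4)(-3) + (2)(4) + (-2)(5) = -14 = -14 ✓

x = -3, y = 4, z = 5


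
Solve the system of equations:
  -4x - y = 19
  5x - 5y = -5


Using Cramer's rule:
Determinant D = (-4)(-5) - (5)(-1) = 20 + 5 = 25
Dx = (19)(-5) - (-5)(-1) = -95 - 5 = -100
Dy = (-4)(-5) - (5)(19) = 20 - 95 = -75
x = Dx/D = -100/25 = -4
y = Dy/D = -75/25 = -3

x = -4, y = -3


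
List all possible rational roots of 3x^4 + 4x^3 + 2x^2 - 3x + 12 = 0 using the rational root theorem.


Rational root theorem: possible roots are ±p/q where:
  p divides the constant term (12): p ∈ {1, 2, 3, 4, 6, 12}
  q divides the leading coefficient (3): q ∈ {1, 3}

All possible rational roots: -12, -6, -4, -3, -2, -4/3, -1, -2/3, -1/3, 1/3, 2/3, 1, 4/3, 2, 3, 4, 6, 12

-12, -6, -4, -3, -2, -4/3, -1, -2/3, -1/3, 1/3, 2/3, 1, 4/3, 2, 3, 4, 6, 12


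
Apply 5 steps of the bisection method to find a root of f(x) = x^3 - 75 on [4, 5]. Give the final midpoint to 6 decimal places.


f(x) = x^3 - 75
f(4) = -11 < 0
f(5) = 50 > 0

Step 1: midpoint = (4.000000 + 5.000000)/2 = 4.500000
  f(4.500000) = 16.125000
  f(mid) > 0, so root is in [4.000000, 4.500000]

Step 2: midpoint = (4.000000 + 4.500000)/2 = 4.250000
  f(4.250000) = 1.765625
  f(mid) > 0, so root is in [4.000000, 4.250000]

Step 3: midpoint = (4.000000 + 4.250000)/2 = 4.125000
  f(4.125000) = -4.810547
  f(mid) < 0, so root is in [4.125000, 4.250000]

Step 4: midpoint = (4.125000 + 4.250000)/2 = 4.187500
  f(4.187500) = -1.571533
  f(mid) < 0, so root is in [4.187500, 4.250000]

Step 5: midpoint = (4.187500 + 4.250000)/2 = 4.218750
  f(4.218750) = 0.084686
  f(mid) > 0, so root is in [4.187500, 4.218750]

midpoint = 4.218750


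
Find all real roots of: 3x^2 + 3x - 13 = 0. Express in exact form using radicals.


Using the quadratic formula: x = (-b ± sqrt(b^2 - 4ac)) / (2a)
Here a = 3, b = 3, c = -13
Discriminant = b^2 - 4ac = 3^2 - 4(3)(-13) = 9 + 156 = 165
Since discriminant = 165 > 0, there are two real roots.
x = (-3 ± sqrt(165)) / 6
Numerically: x ≈ 1.6409 or x ≈ -2.6409

x = (-3 + sqrt(165)) / 6 or x = (-3 - sqrt(165)) / 6


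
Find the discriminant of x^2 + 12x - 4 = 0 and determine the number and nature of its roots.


For ax^2 + bx + c = 0, discriminant D = b^2 - 4ac
Here a = 1, b = 12, c = -4
D = (12)^2 - 4(1)(-4) = 144 + 16 = 160

D = 160 > 0 but not a perfect square
The equation has 2 distinct real irrational roots.

Discriminant = 160, 2 distinct real irrational roots


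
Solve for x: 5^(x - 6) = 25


Express both sides with the same base.
25 = 5^2
Since the bases match, equate exponents: x - 6 = 2
So x = 2 - (-6) = 8

x = 8


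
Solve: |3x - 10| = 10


An absolute value equation |expr| = 10 gives two cases:
Case 1: 3x - 10 = 10
  3x = 20, so x = 20/3
Case 2: 3x - 10 = -10
  3x = 0, so x = 0

x = 0, x = 20/3


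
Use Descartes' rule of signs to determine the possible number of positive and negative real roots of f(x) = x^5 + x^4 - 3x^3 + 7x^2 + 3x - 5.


Descartes' rule of signs:

For positive roots, count sign changes in f(x) = x^5 + x^4 - 3x^3 + 7x^2 + 3x - 5:
Signs of coefficients: +, +, -, +, +, -
Number of sign changes: 3
Possible positive real roots: 3, 1

For negative roots, examine f(-x) = -x^5 + x^4 + 3x^3 + 7x^2 - 3x - 5:
Signs of coefficients: -, +, +, +, -, -
Number of sign changes: 2
Possible negative real roots: 2, 0

Positive roots: 3 or 1; Negative roots: 2 or 0


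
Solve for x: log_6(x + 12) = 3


Convert to exponential form: x + 12 = 6^3 = 216
x = 216 - 12 = 204
Check: log_6(204 + 12) = log_6(216) = log_6(216) = 3 ✓

x = 204


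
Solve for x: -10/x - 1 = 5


Subtract -1 from both sides: -10/x = 6
Multiply both sides by x: -10 = 6 * x
Divide by 6: x = -5/3

x = -5/3


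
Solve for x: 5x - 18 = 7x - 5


Starting with: 5x - 18 = 7x - 5
Move all x terms to left: (5 - 7)x = -5 + 18
Simplify: -2x = 13
Divide both sides by -2: x = -13/2

x = -13/2


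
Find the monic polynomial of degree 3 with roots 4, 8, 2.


A monic polynomial with roots 4, 8, 2 is:
p(x) = (x - 4)(x - 8)(x - 2)
After multiplying by (x - 4): x - 4
After multiplying by (x - 8): x^2 - 12x + 32
After multiplying by (x - 2): x^3 - 14x^2 + 56x - 64

x^3 - 14x^2 + 56x - 64


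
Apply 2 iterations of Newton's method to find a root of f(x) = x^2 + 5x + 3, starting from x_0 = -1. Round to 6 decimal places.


Newton's method: x_(n+1) = x_n - f(x_n)/f'(x_n)
f(x) = x^2 + 5x + 3
f'(x) = 2x + 5

Iteration 1:
  f(-1.000000) = -1.000000
  f'(-1.000000) = 3.000000
  x_1 = -1.000000 - (-1.000000)/(3.000000) = -0.666667

Iteration 2:
  f(-0.666667) = 0.111111
  f'(-0.666667) = 3.666667
  x_2 = -0.666667 - (0.111111)/(3.666667) = -0.696970

x_2 = -0.696970


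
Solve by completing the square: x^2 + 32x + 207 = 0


Start: x^2 + 32x + 207 = 0
Move constant: x^2 + 32x = -207
Half of 32 is 16, squared is 256
Add 256 to both sides: x^2 + 32x + 256 = 49
(x + 16)^2 = 49
x + 16 = ±7
x = -16 + 7 = -9 or x = -16 - 7 = -23

x = -23, x = -9


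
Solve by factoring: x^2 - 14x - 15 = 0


We need two numbers that multiply to -15 and add to -14.
Those numbers are -15 and 1 (since (-15) * 1 = -15 and (-15) + 1 = -14).
So x^2 - 14x - 15 = (x - 15)(x + 1) = 0
Setting each factor to zero: x = 15 or x = -1

x = -1, x = 15


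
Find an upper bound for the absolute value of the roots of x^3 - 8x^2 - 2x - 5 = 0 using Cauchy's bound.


Cauchy's bound: all roots r satisfy |r| <= 1 + max(|a_i/a_n|) for i = 0,...,n-1
where a_n is the leading coefficient.

Coefficients: [1, -8, -2, -5]
Leading coefficient a_n = 1
Ratios |a_i/a_n|: 8, 2, 5
Maximum ratio: 8
Cauchy's bound: |r| <= 1 + 8 = 9

Upper bound = 9


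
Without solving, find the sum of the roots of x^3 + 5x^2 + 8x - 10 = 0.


By Vieta's formulas for x^3 + bx^2 + cx + d = 0:
  r1 + r2 + r3 = -b/a = -5
  r1*r2 + r1*r3 + r2*r3 = c/a = 8
  r1*r2*r3 = -d/a = 10


Sum = -5


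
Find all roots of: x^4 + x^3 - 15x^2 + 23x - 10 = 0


Let p(x) = x^4 + x^3 - 15x^2 + 23x - 10. By the rational root theorem (leading coefficient 1), any rational root is an integer divisor of 10: try ±1, ±2, ... in turn.
Test x = 1: value = 0 ✓, so (x - 1) is a factor.
Synthetic division by (x - 1): bring down 1; 1(1) + 1 = 2; 2(1) - 15 = -13; (-13)(1) + 23 = 10; 10(1) - 10 = 0 → quotient x^3 + 2x^2 - 13x + 10, remainder 0.
Continue with the quotient x^3 + 2x^2 - 13x + 10 (candidates must divide 10; re-test x = 1 first in case it repeats).
Test x = 1: value = 0 ✓, so (x - 1) is a factor.
Synthetic division by (x - 1): bring down 1; 1(1) + 2 = 3; 3(1) - 13 = -10; (-10)(1) + 10 = 0 → quotient x^2 + 3x - 10, remainder 0.
Solve the quadratic x^2 + 3x - 10 = 0: discriminant = 3^2 - 4(1)(-10) = 9 + 40 = 49.
sqrt(49) = 7, so x = (-3 ± 7)/2: x = 2 or x = -5.
Collecting all roots found:

x = -5, x = 1 (multiplicity 2), x = 2


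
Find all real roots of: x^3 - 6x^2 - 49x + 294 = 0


Let p(x) = x^3 - 6x^2 - 49x + 294. By the rational root theorem (leading coefficient 1), any rational root is an integer divisor of 294: try ±1, ±2, ... in turn.
Test x = 1: value = 240 ≠ 0.
Test x = -1: value = 336 ≠ 0.
Test x = 2: value = 180 ≠ 0.
Test x = -2: value = 360 ≠ 0.
Test x = 3: value = 120 ≠ 0.
Test x = -3: value = 360 ≠ 0.
Test x = 6: value = 0 ✓, so (x - 6) is a factor.
Synthetic division by (x - 6): bring down 1; 1(6) - 6 = 0; 0(6) - 49 = -49; (-49)(6) + 294 = 0 → quotient x^2 - 49, remainder 0.
Solve the quadratic x^2 - 49 = 0: discriminant = 0^2 - 4(1)(-49) = 0 + 196 = 196.
sqrt(196) = 14, so x = (0 ± 14)/2: x = 7 or x = -7.

x = -7, x = 6, x = 7


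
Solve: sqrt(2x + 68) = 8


Square both sides: 2x + 68 = 8^2 = 64
2x = 64 - 68 = -4
x = -2
Check: sqrt(2*(-2) + 68) = sqrt(64) = 8 ✓

x = -2


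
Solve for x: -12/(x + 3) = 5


Multiply both sides by (x + 3): -12 = 5(x + 3)
Distribute: -12 = 5x + 15
5x = -12 - 15 = -27
x = -27/5

x = -27/5


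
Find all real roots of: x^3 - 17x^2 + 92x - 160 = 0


Let p(x) = x^3 - 17x^2 + 92x - 160. By the rational root theorem (leading coefficient 1), any rational root is an integer divisor of 160: try ±1, ±2, ... in turn.
Test x = 1: value = -84 ≠ 0.
Test x = -1: value = -270 ≠ 0.
Test x = 2: value = -36 ≠ 0.
Test x = -2: value = -420 ≠ 0.
Test x = 4: value = 0 ✓, so (x - 4) is a factor.
Synthetic division by (x - 4): bring down 1; 1(4) - 17 = -13; (-13)(4) + 92 = 40; 40(4) - 160 = 0 → quotient x^2 - 13x + 40, remainder 0.
Solve the quadratic x^2 - 13x + 40 = 0: discriminant = (-13)^2 - 4(1)(40) = 169 - 160 = 9.
sqrt(9) = 3, so x = (13 ± 3)/2: x = 8 or x = 5.

x = 4, x = 5, x = 8


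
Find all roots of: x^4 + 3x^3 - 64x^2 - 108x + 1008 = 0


Let p(x) = x^4 + 3x^3 - 64x^2 - 108x + 1008. By the rational root theorem (leading coefficient 1), any rational root is an integer divisor of 1008: try ±1, ±2, ... in turn.
Test x = 1: value = 840 ≠ 0.
Test x = -1: value = 1050 ≠ 0.
Test x = 2: value = 576 ≠ 0.
Test x = -2: value = 960 ≠ 0.
Test x = 3: value = 270 ≠ 0.
Test x = -3: value = 756 ≠ 0.
Test x = 4: value = 0 ✓, so (x - 4) is a factor.
Synthetic division by (x - 4): bring down 1; 1(4) + 3 = 7; 7(4) - 64 = -36; (-36)(4) - 108 = -252; (-252)(4) + 1008 = 0 → quotient x^3 + 7x^2 - 36x - 252, remainder 0.
Continue with the quotient x^3 + 7x^2 - 36x - 252 (candidates must divide 252; re-test x = 4 first in case it repeats).
Test x = 4: value = -220 ≠ 0.
Test x = -4: value = -60 ≠ 0.
Test x = 6: value = 0 ✓, so (x - 6) is a factor.
Synthetic division by (x - 6): bring down 1; 1(6) + 7 = 13; 13(6) - 36 = 42; 42(6) - 252 = 0 → quotient x^2 + 13x + 42, remainder 0.
Solve the quadratic x^2 + 13x + 42 = 0: discriminant = 13^2 - 4(1)(42) = 169 - 168 = 1.
sqrt(1) = 1, so x = (-13 ± 1)/2: x = -6 or x = -7.
Collecting all roots found:

x = -7, x = -6, x = 4, x = 6


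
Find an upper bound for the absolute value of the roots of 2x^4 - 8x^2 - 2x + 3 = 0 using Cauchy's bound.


Cauchy's bound: all roots r satisfy |r| <= 1 + max(|a_i/a_n|) for i = 0,...,n-1
where a_n is the leading coefficient.

Coefficients: [2, 0, -8, -2, 3]
Leading coefficient a_n = 2
Ratios |a_i/a_n|: 0, 4, 1, 3/2
Maximum ratio: 4
Cauchy's bound: |r| <= 1 + 4 = 5

Upper bound = 5


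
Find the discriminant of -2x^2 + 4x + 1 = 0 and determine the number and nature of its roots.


For ax^2 + bx + c = 0, discriminant D = b^2 - 4ac
Here a = -2, b = 4, c = 1
D = (4)^2 - 4(-2)(1) = 16 + 8 = 24

D = 24 > 0 but not a perfect square
The equation has 2 distinct real irrational roots.

Discriminant = 24, 2 distinct real irrational roots


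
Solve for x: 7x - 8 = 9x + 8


Starting with: 7x - 8 = 9x + 8
Move all x terms to left: (7 - 9)x = 8 + 8
Simplify: -2x = 16
Divide both sides by -2: x = -8

x = -8


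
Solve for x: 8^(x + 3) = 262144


Express both sides with the same base.
262144 = 8^6
Since the bases match, equate exponents: x + 3 = 6
So x = 6 - (3) = 3

x = 3


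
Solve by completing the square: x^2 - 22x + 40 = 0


Start: x^2 - 22x + 40 = 0
Move constant: x^2 - 22x = -40
Half of -22 is -11, squared is 121
Add 121 to both sides: x^2 - 22x + 121 = 81
(x - 11)^2 = 81
x - 11 = ±9
x = 11 + 9 = 20 or x = 11 - 9 = 2

x = 2, x = 20


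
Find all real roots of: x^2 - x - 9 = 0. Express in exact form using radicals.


Using the quadratic formula: x = (-b ± sqrt(b^2 - 4ac)) / (2a)
Here a = 1, b = -1, c = -9
Discriminant = b^2 - 4ac = (-1)^2 - 4(1)(-9) = 1 + 36 = 37
Since discriminant = 37 > 0, there are two real roots.
x = (1 ± sqrt(37)) / 2
Numerically: x ≈ 3.5414 or x ≈ -2.5414

x = (1 + sqrt(37)) / 2 or x = (1 - sqrt(37)) / 2


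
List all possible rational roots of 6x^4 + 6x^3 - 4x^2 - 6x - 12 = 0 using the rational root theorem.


Rational root theorem: possible roots are ±p/q where:
  p divides the constant term (-12): p ∈ {1, 2, 3, 4, 6, 12}
  q divides the leading coefficient (6): q ∈ {1, 2, 3, 6}

All possible rational roots: -12, -6, -4, -3, -2, -3/2, -4/3, -1, -2/3, -1/2, -1/3, -1/6, 1/6, 1/3, 1/2, 2/3, 1, 4/3, 3/2, 2, 3, 4, 6, 12

-12, -6, -4, -3, -2, -3/2, -4/3, -1, -2/3, -1/2, -1/3, -1/6, 1/6, 1/3, 1/2, 2/3, 1, 4/3, 3/2, 2, 3, 4, 6, 12


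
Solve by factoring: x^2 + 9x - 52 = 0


We need two numbers that multiply to -52 and add to 9.
Those numbers are 13 and -4 (since 13 * (-4) = -52 and 13 + (-4) = 9).
So x^2 + 9x - 52 = (x + 13)(x - 4) = 0
Setting each factor to zero: x = -13 or x = 4

x = -13, x = 4


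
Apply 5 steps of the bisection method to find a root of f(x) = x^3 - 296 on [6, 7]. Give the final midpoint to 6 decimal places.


f(x) = x^3 - 296
f(6) = -80 < 0
f(7) = 47 > 0

Step 1: midpoint = (6.000000 + 7.000000)/2 = 6.500000
  f(6.500000) = -21.375000
  f(mid) < 0, so root is in [6.500000, 7.000000]

Step 2: midpoint = (6.500000 + 7.000000)/2 = 6.750000
  f(6.750000) = 11.546875
  f(mid) > 0, so root is in [6.500000, 6.750000]

Step 3: midpoint = (6.500000 + 6.750000)/2 = 6.625000
  f(6.625000) = -5.224609
  f(mid) < 0, so root is in [6.625000, 6.750000]

Step 4: midpoint = (6.625000 + 6.750000)/2 = 6.687500
  f(6.687500) = 3.082764
  f(mid) > 0, so root is in [6.625000, 6.687500]

Step 5: midpoint = (6.625000 + 6.687500)/2 = 6.656250
  f(6.656250) = -1.090424
  f(mid) < 0, so root is in [6.656250, 6.687500]

midpoint = 6.656250


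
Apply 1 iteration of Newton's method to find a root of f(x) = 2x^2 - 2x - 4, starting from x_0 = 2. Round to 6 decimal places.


Newton's method: x_(n+1) = x_n - f(x_n)/f'(x_n)
f(x) = 2x^2 - 2x - 4
f'(x) = 4x - 2

Iteration 1:
  f(2.000000) = 0.000000
  f'(2.000000) = 6.000000
  x_1 = 2.000000 - (0.000000)/(6.000000) = 2.000000

x_1 = 2.000000


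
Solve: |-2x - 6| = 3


An absolute value equation |expr| = 3 gives two cases:
Case 1: -2x - 6 = 3
  -2x = 9, so x = -9/2
Case 2: -2x - 6 = -3
  -2x = 3, so x = -3/2

x = -9/2, x = -3/2


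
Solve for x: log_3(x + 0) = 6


Convert to exponential form: x + 0 = 3^6 = 729
x = 729 - 0 = 729
Check: log_3(729 + 0) = log_3(729) = log_3(729) = 6 ✓

x = 729


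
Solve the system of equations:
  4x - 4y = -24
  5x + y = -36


Using Cramer's rule:
Determinant D = (4)(1) - (5)(-4) = 4 + 20 = 24
Dx = (-24)(1) - (-36)(-4) = -24 - 144 = -168
Dy = (4)(-36) - (5)(-24) = -144 + 120 = -24
x = Dx/D = -168/24 = -7
y = Dy/D = -24/24 = -1

x = -7, y = -1


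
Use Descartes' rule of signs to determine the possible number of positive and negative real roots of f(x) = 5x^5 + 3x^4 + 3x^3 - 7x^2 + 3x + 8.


Descartes' rule of signs:

For positive roots, count sign changes in f(x) = 5x^5 + 3x^4 + 3x^3 - 7x^2 + 3x + 8:
Signs of coefficients: +, +, +, -, +, +
Number of sign changes: 2
Possible positive real roots: 2, 0

For negative roots, examine f(-x) = -5x^5 + 3x^4 - 3x^3 - 7x^2 - 3x + 8:
Signs of coefficients: -, +, -, -, -, +
Number of sign changes: 3
Possible negative real roots: 3, 1

Positive roots: 2 or 0; Negative roots: 3 or 1


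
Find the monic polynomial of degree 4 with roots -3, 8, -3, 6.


A monic polynomial with roots -3, 8, -3, 6 is:
p(x) = (x + 3)(x - 8)(x + 3)(x - 6)
After multiplying by (x + 3): x + 3
After multiplying by (x - 8): x^2 - 5x - 24
After multiplying by (x + 3): x^3 - 2x^2 - 39x - 72
After multiplying by (x - 6): x^4 - 8x^3 - 27x^2 + 162x + 432

x^4 - 8x^3 - 27x^2 + 162x + 432


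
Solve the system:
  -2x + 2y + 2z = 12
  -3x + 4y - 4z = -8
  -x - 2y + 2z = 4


Using Cramer's rule. Expand each determinant along the first row.
D  = (-2)*[4*2 - (-4)*(-2)] - 2*[(-3)*2 - (-4)*(-1)] + 2*[(-3)*(-2) - 4*(-1)]
  = (-2)*(0) - 2*(-10) + 2*(10) = 40
Dx = 12*[4*2 - (-4)*(-2)] - 2*[(-8)*2 - (-4)*4] + 2*[(-8)*(-2) - 4*4]
  = 12*(0) - 2*(0) + 2*(0) = 0
Dy = (-2)*[(-8)*2 - (-4)*4] - 12*[(-3)*2 - (-4)*(-1)] + 2*[(-3)*4 - (-8)*(-1)]
  = (-2)*(0) - 12*(-10) + 2*(-20) = 80
Dz = (-2)*[4*4 - (-8)*(-2)] - 2*[(-3)*4 - (-8)*(-1)] + 12*[(-3)*(-2) - 4*(-1)]
  = (-2)*(0) - 2*(-20) + 12*(10) = 160
x = Dx/D = 0/40 = 0, y = Dy/D = 80/40 = 2, z = Dz/D = 160/40 = 4
Check eq1: (-2)(0) + (2)(2) + (2)(4) = 12 = 12 ✓
Check eq2: (-3)(0) + (4)(2) + (-4)(4) = -8 = -8 ✓
Check eq3: (-1)(0) + (-2)(2) + (2)(4) = 4 = 4 ✓

x = 0, y = 2, z = 4


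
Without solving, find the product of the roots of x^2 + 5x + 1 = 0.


By Vieta's formulas for ax^2 + bx + c = 0:
  Sum of roots = -b/a
  Product of roots = c/a

Here a = 1, b = 5, c = 1
Sum = -(5)/1 = -5
Product = 1/1 = 1

Product = 1


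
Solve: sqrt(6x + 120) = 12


Square both sides: 6x + 120 = 12^2 = 144
6x = 144 - 120 = 24
x = 4
Check: sqrt(6*4 + 120) = sqrt(144) = 12 ✓

x = 4


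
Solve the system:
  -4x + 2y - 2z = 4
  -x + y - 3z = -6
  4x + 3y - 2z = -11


Using Cramer's rule. Expand each determinant along the first row.
D  = (-4)*[1*(-2) - (-3)*3] - 2*[(-1)*(-2) - (-3)*4] + (-2)*[(-1)*3 - 1*4]
  = (-4)*(7) - 2*(14) + (-2)*(-7) = -42
Dx = 4*[1*(-2) - (-3)*3] - 2*[(-6)*(-2) - (-3)*(-11)] + (-2)*[(-6)*3 - 1*(-11)]
  = 4*(7) - 2*(-21) + (-2)*(-7) = 84
Dy = (-4)*[(-6)*(-2) - (-3)*(-11)] - 4*[(-1)*(-2) - (-3)*4] + (-2)*[(-1)*(-11) - (-6)*4]
  = (-4)*(-21) - 4*(14) + (-2)*(35) = -42
Dz = (-4)*[1*(-11) - (-6)*3] - 2*[(-1)*(-11) - (-6)*4] + 4*[(-1)*3 - 1*4]
  = (-4)*(7) - 2*(35) + 4*(-7) = -126
x = Dx/D = 84/-42 = -2, y = Dy/D = -42/-42 = 1, z = Dz/D = -126/-42 = 3
Check eq1: (-4)(-2) + (2)(1) + (-2)(3) = 4 = 4 ✓
Check eq2: (-1)(-2) + (1)(1) + (-3)(3) = -6 = -6 ✓
Check eq3: (4)(-2) + (3)(1) + (-2)(3) = -11 = -11 ✓

x = -2, y = 1, z = 3


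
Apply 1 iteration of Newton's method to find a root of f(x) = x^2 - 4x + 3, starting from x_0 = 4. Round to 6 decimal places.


Newton's method: x_(n+1) = x_n - f(x_n)/f'(x_n)
f(x) = x^2 - 4x + 3
f'(x) = 2x - 4

Iteration 1:
  f(4.000000) = 3.000000
  f'(4.000000) = 4.000000
  x_1 = 4.000000 - (3.000000)/(4.000000) = 3.250000

x_1 = 3.250000


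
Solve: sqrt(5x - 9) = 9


Square both sides: 5x - 9 = 9^2 = 81
5x = 81 + 9 = 90
x = 18
Check: sqrt(5*18 - 9) = sqrt(81) = 9 ✓

x = 18


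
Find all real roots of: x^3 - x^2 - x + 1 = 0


Let p(x) = x^3 - x^2 - x + 1. By the rational root theorem (leading coefficient 1), any rational root is an integer divisor of 1: try ±1, ±2, ... in turn.
Test x = 1: value = 0 ✓, so (x - 1) is a factor.
Synthetic division by (x - 1): bring down 1; 1(1) - 1 = 0; 0(1) - 1 = -1; (-1)(1) + 1 = 0 → quotient x^2 - 1, remainder 0.
Solve the quadratic x^2 - 1 = 0: discriminant = 0^2 - 4(1)(-1) = 0 + 4 = 4.
sqrt(4) = 2, so x = (0 ± 2)/2: x = 1 or x = -1.

x = -1, x = 1 (multiplicity 2)


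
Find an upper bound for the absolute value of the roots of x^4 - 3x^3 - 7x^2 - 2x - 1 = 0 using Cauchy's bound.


Cauchy's bound: all roots r satisfy |r| <= 1 + max(|a_i/a_n|) for i = 0,...,n-1
where a_n is the leading coefficient.

Coefficients: [1, -3, -7, -2, -1]
Leading coefficient a_n = 1
Ratios |a_i/a_n|: 3, 7, 2, 1
Maximum ratio: 7
Cauchy's bound: |r| <= 1 + 7 = 8

Upper bound = 8


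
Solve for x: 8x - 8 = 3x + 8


Starting with: 8x - 8 = 3x + 8
Move all x terms to left: (8 - 3)x = 8 + 8
Simplify: 5x = 16
Divide both sides by 5: x = 16/5

x = 16/5


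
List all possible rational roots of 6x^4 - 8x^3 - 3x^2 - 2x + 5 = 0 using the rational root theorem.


Rational root theorem: possible roots are ±p/q where:
  p divides the constant term (5): p ∈ {1, 5}
  q divides the leading coefficient (6): q ∈ {1, 2, 3, 6}

All possible rational roots: -5, -5/2, -5/3, -1, -5/6, -1/2, -1/3, -1/6, 1/6, 1/3, 1/2, 5/6, 1, 5/3, 5/2, 5

-5, -5/2, -5/3, -1, -5/6, -1/2, -1/3, -1/6, 1/6, 1/3, 1/2, 5/6, 1, 5/3, 5/2, 5


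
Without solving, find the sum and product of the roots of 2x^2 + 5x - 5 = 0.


By Vieta's formulas for ax^2 + bx + c = 0:
  Sum of roots = -b/a
  Product of roots = c/a

Here a = 2, b = 5, c = -5
Sum = -(5)/2 = -5/2
Product = -5/2 = -5/2

Sum = -5/2, Product = -5/2


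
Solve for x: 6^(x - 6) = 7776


Express both sides with the same base.
7776 = 6^5
Since the bases match, equate exponents: x - 6 = 5
So x = 5 - (-6) = 11

x = 11


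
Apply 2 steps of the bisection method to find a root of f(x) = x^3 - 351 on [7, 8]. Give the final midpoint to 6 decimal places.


f(x) = x^3 - 351
f(7) = -8 < 0
f(8) = 161 > 0

Step 1: midpoint = (7.000000 + 8.000000)/2 = 7.500000
  f(7.500000) = 70.875000
  f(mid) > 0, so root is in [7.000000, 7.500000]

Step 2: midpoint = (7.000000 + 7.500000)/2 = 7.250000
  f(7.250000) = 30.078125
  f(mid) > 0, so root is in [7.000000, 7.250000]

midpoint = 7.250000


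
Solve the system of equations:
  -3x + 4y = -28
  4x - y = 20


Using Cramer's rule:
Determinant D = (-3)(-1) - (4)(4) = 3 - 16 = -13
Dx = (-28)(-1) - (20)(4) = 28 - 80 = -52
Dy = (-3)(20) - (4)(-28) = -60 + 112 = 52
x = Dx/D = -52/-13 = 4
y = Dy/D = 52/-13 = -4

x = 4, y = -4


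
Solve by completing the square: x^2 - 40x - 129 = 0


Start: x^2 - 40x - 129 = 0
Move constant: x^2 - 40x = 129
Half of -40 is -20, squared is 400
Add 400 to both sides: x^2 - 40x + 400 = 529
(x - 20)^2 = 529
x - 20 = ±23
x = 20 + 23 = 43 or x = 20 - 23 = -3

x = -3, x = 43


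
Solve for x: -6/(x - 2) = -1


Multiply both sides by (x - 2): -6 = -1(x - 2)
Distribute: -6 = -x + 2
-x = -6 - 2 = -8
x = 8

x = 8


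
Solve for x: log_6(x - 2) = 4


Convert to exponential form: x - 2 = 6^4 = 1296
x = 1296 + 2 = 1298
Check: log_6(1298 - 2) = log_6(1296) = log_6(1296) = 4 ✓

x = 1298


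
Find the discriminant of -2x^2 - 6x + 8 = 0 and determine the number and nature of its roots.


For ax^2 + bx + c = 0, discriminant D = b^2 - 4ac
Here a = -2, b = -6, c = 8
D = (-6)^2 - 4(-2)(8) = 36 + 64 = 100

D = 100 > 0 and is a perfect square (sqrt = 10)
The equation has 2 distinct real rational roots.

Discriminant = 100, 2 distinct real rational roots
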